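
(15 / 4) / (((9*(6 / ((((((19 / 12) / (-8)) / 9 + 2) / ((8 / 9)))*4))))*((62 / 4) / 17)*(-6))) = -145265 / 1285632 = -0.11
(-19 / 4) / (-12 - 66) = 19 / 312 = 0.06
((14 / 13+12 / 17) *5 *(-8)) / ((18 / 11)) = -86680 / 1989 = -43.58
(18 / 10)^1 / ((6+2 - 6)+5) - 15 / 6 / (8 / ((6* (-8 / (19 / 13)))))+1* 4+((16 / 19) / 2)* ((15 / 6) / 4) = 9831 / 665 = 14.78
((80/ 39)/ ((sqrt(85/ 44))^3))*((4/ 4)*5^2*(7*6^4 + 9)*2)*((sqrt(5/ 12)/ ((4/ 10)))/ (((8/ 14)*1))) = 155386000*sqrt(561)/ 3757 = 979607.55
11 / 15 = 0.73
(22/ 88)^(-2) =16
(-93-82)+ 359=184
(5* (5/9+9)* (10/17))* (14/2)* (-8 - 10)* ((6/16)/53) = -25.06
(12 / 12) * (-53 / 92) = -53 / 92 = -0.58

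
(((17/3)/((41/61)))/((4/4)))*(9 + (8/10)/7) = 330803/4305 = 76.84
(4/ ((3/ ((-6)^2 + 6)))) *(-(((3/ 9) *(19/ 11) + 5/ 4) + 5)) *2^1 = -25228/ 33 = -764.48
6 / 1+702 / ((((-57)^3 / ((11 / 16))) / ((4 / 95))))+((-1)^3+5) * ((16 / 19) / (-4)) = 6721677 / 1303210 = 5.16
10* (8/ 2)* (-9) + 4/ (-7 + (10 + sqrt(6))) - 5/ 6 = -2141/ 6 - 4* sqrt(6)/ 3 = -360.10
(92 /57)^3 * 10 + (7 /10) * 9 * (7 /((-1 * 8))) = 541280287 /14815440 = 36.53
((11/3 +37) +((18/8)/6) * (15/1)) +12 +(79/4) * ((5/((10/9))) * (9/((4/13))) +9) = 272221/96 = 2835.64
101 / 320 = 0.32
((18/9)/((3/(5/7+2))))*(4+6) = 380/21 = 18.10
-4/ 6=-2/ 3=-0.67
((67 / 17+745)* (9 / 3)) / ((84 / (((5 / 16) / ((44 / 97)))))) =1543755 / 83776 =18.43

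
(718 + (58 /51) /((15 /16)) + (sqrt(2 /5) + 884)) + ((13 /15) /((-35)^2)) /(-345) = 1603.85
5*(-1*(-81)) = 405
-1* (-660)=660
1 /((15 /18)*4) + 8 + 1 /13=1089 /130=8.38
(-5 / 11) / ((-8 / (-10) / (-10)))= 125 / 22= 5.68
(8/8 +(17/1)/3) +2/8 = 83/12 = 6.92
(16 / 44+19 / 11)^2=529 / 121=4.37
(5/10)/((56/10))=0.09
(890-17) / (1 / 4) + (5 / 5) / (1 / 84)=3576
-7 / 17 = -0.41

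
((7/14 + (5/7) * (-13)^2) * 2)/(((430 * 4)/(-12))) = -5091/3010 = -1.69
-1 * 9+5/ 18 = -157/ 18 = -8.72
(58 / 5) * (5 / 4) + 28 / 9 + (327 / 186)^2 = 716203 / 34596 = 20.70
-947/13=-72.85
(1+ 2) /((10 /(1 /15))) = 1 /50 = 0.02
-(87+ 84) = -171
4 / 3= 1.33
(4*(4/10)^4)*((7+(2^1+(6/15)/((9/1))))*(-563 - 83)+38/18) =-1868992/3125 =-598.08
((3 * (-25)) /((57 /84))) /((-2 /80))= 84000 /19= 4421.05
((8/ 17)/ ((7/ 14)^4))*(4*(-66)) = -1987.76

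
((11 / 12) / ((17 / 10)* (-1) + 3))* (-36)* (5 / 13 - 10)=41250 / 169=244.08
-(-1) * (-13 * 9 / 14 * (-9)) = 75.21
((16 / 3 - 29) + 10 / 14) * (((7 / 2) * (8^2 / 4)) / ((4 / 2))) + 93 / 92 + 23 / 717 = -42324067 / 65964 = -641.62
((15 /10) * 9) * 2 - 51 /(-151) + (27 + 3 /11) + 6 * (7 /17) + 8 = 1837694 /28237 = 65.08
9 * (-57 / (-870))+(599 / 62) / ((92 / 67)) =7.63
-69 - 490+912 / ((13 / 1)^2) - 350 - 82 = -166567 / 169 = -985.60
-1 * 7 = -7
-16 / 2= -8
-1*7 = -7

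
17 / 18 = 0.94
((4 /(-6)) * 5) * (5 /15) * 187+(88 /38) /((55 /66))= -175274 /855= -205.00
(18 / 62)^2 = 81 / 961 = 0.08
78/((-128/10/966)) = -94185/16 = -5886.56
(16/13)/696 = 2/1131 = 0.00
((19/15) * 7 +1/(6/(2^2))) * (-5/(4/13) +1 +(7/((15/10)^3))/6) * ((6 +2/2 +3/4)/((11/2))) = -1946087/9720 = -200.21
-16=-16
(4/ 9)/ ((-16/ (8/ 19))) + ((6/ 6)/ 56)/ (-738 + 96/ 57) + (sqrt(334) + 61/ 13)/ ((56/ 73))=10632455693/ 1741587120 + 73*sqrt(334)/ 56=29.93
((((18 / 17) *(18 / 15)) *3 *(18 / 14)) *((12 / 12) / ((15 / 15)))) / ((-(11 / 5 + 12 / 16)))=-11664 / 7021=-1.66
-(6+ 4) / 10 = -1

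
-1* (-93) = 93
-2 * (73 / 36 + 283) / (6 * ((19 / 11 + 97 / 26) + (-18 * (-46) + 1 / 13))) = -1467323 / 12873114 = -0.11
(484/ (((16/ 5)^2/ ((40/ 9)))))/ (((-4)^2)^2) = 15125/ 18432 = 0.82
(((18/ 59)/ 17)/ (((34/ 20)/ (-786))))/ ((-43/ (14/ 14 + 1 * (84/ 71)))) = 0.42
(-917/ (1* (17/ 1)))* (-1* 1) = 917/ 17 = 53.94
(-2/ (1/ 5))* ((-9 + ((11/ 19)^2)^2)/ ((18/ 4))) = 23164960/ 1172889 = 19.75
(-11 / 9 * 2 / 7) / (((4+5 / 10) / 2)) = -0.16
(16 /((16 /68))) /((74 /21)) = 19.30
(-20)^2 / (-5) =-80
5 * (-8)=-40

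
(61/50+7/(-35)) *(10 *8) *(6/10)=48.96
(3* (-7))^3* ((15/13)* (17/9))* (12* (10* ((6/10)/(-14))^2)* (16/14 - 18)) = 974916/13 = 74993.54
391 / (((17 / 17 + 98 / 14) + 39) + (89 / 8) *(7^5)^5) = 3128 / 119355107150092876172199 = 0.00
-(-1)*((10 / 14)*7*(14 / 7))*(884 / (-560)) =-15.79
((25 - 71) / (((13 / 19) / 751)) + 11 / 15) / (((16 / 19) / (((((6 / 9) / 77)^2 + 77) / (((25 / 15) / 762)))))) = -97613245012676671 / 46246200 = -2110730071.07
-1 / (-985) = 1 / 985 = 0.00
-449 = -449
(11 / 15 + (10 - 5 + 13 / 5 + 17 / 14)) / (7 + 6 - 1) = 401 / 504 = 0.80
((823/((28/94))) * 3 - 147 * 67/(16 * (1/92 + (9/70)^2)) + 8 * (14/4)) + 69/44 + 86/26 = -174881117471/12364352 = -14143.98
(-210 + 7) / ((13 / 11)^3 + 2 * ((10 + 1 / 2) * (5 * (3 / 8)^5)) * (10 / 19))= -98.52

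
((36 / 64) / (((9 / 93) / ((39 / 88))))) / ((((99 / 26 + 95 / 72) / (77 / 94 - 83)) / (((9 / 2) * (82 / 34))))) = -1209645938475 / 2699418304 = -448.11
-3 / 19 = -0.16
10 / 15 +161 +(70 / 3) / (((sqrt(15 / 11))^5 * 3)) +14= 1694 * sqrt(165) / 6075 +527 / 3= 179.25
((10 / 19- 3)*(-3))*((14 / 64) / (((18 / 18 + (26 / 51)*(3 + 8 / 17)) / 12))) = 366741 / 52136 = 7.03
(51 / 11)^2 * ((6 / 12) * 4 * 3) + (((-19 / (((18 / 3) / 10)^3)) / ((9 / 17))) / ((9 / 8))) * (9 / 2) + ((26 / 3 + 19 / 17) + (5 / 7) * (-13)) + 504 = -108940892 / 3498957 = -31.14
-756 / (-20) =189 / 5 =37.80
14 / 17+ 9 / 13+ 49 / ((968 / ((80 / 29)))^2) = 1.52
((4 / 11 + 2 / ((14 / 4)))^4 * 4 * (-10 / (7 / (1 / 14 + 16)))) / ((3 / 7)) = -40310784000 / 246071287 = -163.82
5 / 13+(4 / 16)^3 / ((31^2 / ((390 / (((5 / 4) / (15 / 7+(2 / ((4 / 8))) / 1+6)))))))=312175 / 699608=0.45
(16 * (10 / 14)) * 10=800 / 7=114.29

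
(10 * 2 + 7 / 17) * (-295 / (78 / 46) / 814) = -2354395 / 539682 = -4.36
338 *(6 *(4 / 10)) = 4056 / 5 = 811.20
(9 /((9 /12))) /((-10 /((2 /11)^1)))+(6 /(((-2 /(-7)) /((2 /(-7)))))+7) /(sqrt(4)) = 31 /110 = 0.28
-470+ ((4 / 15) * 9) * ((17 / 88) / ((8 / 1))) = -413549 / 880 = -469.94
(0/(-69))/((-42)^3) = 0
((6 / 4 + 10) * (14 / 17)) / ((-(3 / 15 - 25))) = 805 / 2108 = 0.38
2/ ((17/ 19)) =38/ 17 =2.24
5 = 5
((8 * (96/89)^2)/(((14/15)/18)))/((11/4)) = 39813120/609917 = 65.28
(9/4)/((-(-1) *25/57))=513/100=5.13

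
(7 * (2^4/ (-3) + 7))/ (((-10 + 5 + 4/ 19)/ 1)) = -2.44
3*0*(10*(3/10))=0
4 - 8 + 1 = -3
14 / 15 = 0.93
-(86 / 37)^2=-5.40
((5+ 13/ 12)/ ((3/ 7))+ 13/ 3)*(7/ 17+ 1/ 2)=20677/ 1224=16.89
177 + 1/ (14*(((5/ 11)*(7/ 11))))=86851/ 490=177.25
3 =3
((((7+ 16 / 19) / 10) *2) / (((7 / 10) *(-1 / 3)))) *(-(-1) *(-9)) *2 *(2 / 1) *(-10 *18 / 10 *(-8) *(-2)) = -69691.67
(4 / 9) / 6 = 2 / 27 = 0.07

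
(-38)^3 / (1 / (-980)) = 53774560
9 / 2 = 4.50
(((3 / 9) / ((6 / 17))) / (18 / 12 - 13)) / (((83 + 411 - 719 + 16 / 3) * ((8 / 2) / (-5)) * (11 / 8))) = -0.00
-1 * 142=-142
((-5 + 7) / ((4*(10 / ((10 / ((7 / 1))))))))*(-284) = -142 / 7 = -20.29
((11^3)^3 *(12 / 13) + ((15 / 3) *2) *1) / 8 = 272070888.67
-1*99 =-99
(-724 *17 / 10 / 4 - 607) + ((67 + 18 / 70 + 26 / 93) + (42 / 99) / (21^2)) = -847.16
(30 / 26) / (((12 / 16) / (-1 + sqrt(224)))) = -20 / 13 + 80*sqrt(14) / 13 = 21.49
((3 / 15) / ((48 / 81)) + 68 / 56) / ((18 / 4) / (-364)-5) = -11297 / 36490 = -0.31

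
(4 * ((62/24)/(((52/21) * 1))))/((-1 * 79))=-0.05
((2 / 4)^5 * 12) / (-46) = -3 / 368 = -0.01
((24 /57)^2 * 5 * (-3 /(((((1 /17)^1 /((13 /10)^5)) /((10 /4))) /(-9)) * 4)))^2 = 29044164921239169 /32580250000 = 891465.38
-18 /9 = -2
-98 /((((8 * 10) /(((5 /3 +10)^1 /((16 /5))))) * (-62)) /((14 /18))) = 12005 /214272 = 0.06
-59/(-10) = 59/10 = 5.90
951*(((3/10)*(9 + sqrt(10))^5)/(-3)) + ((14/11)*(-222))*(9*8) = -1429630749/110-7799151*sqrt(10)/2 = -25328183.66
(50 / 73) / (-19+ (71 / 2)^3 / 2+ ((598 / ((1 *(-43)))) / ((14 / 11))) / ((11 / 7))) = 34400 / 1122179141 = 0.00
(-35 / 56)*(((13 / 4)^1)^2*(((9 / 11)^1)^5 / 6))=-16632135 / 41229056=-0.40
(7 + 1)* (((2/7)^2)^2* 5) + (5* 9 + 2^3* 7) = 243141/2401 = 101.27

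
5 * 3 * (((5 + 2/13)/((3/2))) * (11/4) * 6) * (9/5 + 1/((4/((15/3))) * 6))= 177617/104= 1707.86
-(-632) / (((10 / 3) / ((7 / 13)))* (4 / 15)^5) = 251960625 / 3328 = 75709.32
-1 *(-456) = 456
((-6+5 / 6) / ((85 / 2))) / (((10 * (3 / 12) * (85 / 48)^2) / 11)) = -0.17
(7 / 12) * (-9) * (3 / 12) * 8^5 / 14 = -3072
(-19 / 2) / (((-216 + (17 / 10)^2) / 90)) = 85500 / 21311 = 4.01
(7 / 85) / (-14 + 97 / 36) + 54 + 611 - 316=12073403 / 34595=348.99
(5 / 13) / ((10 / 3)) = 3 / 26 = 0.12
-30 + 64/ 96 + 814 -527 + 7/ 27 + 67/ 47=329117/ 1269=259.35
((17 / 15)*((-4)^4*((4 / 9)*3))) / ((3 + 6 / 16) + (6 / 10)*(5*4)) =139264 / 5535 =25.16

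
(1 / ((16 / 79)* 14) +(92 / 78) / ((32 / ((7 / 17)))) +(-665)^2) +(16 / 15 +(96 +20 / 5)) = 109484639073 / 247520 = 442326.43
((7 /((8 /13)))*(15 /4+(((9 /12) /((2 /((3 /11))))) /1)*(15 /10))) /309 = 20839 /145024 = 0.14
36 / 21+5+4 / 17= 827 / 119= 6.95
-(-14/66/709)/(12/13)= 91/280764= 0.00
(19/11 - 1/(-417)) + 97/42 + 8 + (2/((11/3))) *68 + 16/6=3326285/64218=51.80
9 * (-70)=-630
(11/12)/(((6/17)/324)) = 1683/2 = 841.50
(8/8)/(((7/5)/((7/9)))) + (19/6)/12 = 59/72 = 0.82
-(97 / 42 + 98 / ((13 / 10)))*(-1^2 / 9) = 42421 / 4914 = 8.63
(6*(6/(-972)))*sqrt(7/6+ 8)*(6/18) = -sqrt(330)/486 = -0.04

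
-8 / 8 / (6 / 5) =-5 / 6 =-0.83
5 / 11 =0.45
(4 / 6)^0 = 1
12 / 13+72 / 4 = 246 / 13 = 18.92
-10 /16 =-5 /8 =-0.62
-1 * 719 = -719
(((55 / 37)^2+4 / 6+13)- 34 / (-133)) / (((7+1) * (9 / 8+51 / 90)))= 44058850 / 36961631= 1.19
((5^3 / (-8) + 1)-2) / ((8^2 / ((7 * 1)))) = -931 / 512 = -1.82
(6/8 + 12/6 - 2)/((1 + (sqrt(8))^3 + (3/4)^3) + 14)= -47376/1122983 + 49152 * sqrt(2)/1122983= 0.02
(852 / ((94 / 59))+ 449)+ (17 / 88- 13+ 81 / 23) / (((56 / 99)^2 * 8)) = 212651875043 / 216961024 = 980.14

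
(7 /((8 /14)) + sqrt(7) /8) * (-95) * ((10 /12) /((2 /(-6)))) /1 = 475 * sqrt(7) /16 + 23275 /8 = 2987.92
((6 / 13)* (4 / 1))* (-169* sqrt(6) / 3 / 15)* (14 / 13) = -112* sqrt(6) / 15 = -18.29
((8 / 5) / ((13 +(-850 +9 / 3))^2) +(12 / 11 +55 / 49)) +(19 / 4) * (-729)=-6486856976753 / 1874523420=-3460.54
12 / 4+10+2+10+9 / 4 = 109 / 4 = 27.25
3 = 3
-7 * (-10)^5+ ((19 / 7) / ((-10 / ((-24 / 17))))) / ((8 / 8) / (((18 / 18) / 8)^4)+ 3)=1707233500228 / 2438905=700000.00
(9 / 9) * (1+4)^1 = 5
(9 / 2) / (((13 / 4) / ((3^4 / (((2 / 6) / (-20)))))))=-87480 / 13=-6729.23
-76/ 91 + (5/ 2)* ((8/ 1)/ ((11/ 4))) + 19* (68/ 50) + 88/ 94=39065162/ 1176175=33.21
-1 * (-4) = 4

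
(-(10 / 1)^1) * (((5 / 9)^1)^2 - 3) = 2180 / 81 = 26.91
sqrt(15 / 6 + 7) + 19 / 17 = 19 / 17 + sqrt(38) / 2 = 4.20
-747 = -747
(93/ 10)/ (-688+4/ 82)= -1271/ 94020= -0.01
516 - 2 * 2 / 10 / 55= 141898 / 275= 515.99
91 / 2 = 45.50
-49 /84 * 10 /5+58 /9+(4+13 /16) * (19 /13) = 12.31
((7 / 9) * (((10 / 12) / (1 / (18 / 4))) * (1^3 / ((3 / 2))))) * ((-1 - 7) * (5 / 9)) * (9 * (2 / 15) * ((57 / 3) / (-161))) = 760 / 621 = 1.22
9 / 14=0.64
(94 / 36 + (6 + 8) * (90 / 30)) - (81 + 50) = -1555 / 18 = -86.39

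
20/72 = 5/18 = 0.28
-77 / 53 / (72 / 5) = -0.10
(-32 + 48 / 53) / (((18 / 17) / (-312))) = 9162.47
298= 298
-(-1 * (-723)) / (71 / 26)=-18798 / 71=-264.76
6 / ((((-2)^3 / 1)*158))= -3 / 632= -0.00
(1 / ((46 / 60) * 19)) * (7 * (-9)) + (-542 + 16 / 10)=-1190224 / 2185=-544.72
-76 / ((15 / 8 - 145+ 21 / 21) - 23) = 608 / 1321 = 0.46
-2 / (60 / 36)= -6 / 5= -1.20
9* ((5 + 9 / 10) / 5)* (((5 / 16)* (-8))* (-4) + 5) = 1593 / 10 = 159.30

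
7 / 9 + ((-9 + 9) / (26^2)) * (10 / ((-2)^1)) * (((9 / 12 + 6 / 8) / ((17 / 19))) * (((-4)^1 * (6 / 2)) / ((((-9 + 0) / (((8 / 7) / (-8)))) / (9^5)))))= 7 / 9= 0.78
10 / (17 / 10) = 100 / 17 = 5.88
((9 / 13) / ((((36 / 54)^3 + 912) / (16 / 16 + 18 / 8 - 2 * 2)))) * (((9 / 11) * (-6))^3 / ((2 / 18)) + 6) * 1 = 513649755 / 852414992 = 0.60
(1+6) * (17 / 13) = 119 / 13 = 9.15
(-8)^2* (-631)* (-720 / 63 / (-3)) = -3230720 / 21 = -153843.81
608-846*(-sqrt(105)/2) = 608 + 423*sqrt(105) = 4942.46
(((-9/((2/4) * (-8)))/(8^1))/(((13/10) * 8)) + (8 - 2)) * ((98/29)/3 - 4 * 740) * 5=-2151404365/24128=-89166.29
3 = 3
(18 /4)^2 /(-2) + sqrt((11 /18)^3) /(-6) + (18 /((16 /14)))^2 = 3807 /16 - 11 * sqrt(22) /648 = 237.86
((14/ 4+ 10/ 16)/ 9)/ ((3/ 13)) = 143/ 72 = 1.99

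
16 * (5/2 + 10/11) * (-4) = -2400/11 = -218.18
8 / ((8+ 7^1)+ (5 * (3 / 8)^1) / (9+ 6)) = 0.53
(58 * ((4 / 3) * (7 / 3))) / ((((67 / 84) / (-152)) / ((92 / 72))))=-79485056 / 1809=-43938.67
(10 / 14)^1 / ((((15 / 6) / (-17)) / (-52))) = 252.57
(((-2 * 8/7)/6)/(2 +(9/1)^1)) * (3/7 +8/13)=-760/21021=-0.04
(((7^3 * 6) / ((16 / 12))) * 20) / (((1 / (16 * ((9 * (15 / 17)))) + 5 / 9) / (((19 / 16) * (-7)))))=-554270850 / 1217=-455440.30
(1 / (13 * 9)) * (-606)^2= 40804 / 13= 3138.77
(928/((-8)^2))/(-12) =-1.21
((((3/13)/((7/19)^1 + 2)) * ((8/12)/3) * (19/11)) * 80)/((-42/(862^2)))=-4291822144/81081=-52932.53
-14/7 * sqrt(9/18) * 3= -3 * sqrt(2)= -4.24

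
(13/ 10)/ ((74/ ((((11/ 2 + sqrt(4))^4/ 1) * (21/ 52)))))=212625/ 9472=22.45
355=355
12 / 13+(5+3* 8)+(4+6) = 519 / 13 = 39.92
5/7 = 0.71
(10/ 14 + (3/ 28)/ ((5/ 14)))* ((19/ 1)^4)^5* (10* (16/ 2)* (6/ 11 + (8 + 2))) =2476728171170788093443813838688/ 77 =32165300924295949265504080000.00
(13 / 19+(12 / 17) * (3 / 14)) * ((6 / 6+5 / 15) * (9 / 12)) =1889 / 2261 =0.84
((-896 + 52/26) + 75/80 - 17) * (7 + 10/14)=-393147/56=-7020.48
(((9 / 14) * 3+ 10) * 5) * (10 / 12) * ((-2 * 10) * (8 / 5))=-33400 / 21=-1590.48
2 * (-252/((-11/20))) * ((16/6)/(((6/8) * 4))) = 8960/11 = 814.55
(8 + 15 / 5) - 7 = 4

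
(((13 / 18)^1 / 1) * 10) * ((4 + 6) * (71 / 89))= 46150 / 801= 57.62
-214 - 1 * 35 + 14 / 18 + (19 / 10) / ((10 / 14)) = -245.56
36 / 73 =0.49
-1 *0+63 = 63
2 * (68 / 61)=136 / 61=2.23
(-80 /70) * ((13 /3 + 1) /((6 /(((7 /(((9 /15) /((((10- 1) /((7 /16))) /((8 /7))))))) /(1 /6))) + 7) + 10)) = -1280 /3571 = -0.36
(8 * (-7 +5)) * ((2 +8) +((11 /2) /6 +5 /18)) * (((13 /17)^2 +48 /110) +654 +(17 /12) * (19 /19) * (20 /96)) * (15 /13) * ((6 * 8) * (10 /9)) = -7223041.64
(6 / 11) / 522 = 1 / 957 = 0.00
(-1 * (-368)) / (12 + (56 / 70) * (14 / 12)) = 2760 / 97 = 28.45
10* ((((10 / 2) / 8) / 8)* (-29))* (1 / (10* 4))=-145 / 256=-0.57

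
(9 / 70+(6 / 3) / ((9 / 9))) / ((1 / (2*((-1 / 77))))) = -149 / 2695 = -0.06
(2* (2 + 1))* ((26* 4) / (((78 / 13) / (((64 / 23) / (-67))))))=-6656 / 1541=-4.32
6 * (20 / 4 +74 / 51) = 658 / 17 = 38.71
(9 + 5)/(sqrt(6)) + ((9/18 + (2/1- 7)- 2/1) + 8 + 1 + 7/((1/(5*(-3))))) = -205/2 + 7*sqrt(6)/3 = -96.78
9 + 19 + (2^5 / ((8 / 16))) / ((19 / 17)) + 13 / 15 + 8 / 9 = 74401 / 855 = 87.02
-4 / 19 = -0.21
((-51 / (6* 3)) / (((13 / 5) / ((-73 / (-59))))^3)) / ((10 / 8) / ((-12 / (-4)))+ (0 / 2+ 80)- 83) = 1653322250 / 13987747553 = 0.12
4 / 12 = 1 / 3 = 0.33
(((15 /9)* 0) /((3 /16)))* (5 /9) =0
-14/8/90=-7/360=-0.02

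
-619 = -619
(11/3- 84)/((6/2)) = -241/9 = -26.78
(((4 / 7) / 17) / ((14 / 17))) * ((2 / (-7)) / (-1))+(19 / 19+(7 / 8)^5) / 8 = 18052801 / 89915392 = 0.20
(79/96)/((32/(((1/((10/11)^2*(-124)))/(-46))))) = 9559/1752268800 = 0.00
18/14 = 9/7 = 1.29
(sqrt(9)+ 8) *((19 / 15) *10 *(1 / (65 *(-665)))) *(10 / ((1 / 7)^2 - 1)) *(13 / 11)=7 / 180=0.04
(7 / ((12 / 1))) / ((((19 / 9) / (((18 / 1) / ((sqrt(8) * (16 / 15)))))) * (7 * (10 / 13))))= 1053 * sqrt(2) / 4864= 0.31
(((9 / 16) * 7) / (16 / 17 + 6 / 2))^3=1.00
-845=-845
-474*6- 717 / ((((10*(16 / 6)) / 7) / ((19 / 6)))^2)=-85489413 / 25600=-3339.43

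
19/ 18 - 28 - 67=-1691/ 18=-93.94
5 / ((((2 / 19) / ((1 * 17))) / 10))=8075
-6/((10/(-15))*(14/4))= 18/7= 2.57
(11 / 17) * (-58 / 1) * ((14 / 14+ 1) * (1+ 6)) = -8932 / 17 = -525.41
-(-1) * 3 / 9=1 / 3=0.33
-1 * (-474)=474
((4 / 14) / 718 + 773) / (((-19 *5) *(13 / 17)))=-6604670 / 620711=-10.64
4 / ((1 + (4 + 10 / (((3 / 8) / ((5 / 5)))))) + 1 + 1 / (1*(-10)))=0.12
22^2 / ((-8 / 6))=-363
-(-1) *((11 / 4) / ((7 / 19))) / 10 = 209 / 280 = 0.75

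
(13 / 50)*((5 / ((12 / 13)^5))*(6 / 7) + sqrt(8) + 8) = 13*sqrt(2) / 25 + 54325661 / 14515200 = 4.48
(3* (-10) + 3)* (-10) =270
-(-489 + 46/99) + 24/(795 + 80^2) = 347988551/712305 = 488.54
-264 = -264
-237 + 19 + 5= -213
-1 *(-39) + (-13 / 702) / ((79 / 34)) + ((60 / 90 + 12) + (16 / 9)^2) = 350788 / 6399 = 54.82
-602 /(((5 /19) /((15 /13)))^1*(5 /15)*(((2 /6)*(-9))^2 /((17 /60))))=-97223 /390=-249.29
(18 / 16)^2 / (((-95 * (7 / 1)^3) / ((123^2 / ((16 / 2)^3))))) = -1225449 / 1067745280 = -0.00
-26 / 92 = -13 / 46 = -0.28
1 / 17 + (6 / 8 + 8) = 599 / 68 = 8.81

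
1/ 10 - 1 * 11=-109/ 10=-10.90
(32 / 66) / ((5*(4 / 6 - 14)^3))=-9 / 220000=-0.00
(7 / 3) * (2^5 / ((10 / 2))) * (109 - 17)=20608 / 15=1373.87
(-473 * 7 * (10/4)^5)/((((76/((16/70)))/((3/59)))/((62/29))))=-27493125/260072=-105.71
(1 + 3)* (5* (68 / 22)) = 680 / 11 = 61.82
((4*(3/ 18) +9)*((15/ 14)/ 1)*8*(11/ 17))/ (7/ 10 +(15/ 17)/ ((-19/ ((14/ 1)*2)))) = -1212200/ 13573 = -89.31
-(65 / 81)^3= -274625 / 531441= -0.52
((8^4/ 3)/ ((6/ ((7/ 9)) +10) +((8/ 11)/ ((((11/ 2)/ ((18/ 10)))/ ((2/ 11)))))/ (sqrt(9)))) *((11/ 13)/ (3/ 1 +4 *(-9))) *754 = -2766776320/ 1858257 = -1488.91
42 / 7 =6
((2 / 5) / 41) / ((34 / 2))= 2 / 3485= 0.00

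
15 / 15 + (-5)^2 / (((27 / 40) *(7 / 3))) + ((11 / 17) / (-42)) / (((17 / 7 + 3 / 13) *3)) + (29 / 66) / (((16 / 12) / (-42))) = 7933 / 2618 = 3.03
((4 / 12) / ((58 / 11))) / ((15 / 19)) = 209 / 2610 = 0.08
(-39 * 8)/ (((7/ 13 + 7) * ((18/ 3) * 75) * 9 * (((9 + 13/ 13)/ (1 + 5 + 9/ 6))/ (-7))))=169/ 3150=0.05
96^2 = 9216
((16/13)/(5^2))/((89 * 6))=8/86775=0.00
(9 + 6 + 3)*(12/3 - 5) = -18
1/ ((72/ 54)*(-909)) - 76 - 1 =-93325/ 1212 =-77.00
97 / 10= 9.70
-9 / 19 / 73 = -9 / 1387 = -0.01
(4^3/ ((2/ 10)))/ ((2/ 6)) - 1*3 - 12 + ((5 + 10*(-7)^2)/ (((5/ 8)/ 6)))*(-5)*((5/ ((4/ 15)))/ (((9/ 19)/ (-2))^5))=435794112905/ 729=597797137.04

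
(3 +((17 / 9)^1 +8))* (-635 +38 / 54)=-1986616 / 243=-8175.37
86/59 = 1.46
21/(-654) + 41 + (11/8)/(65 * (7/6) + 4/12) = 8166531/199252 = 40.99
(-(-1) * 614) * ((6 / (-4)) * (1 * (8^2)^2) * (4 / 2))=-7544832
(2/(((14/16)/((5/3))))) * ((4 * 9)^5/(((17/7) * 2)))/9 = 89579520/17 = 5269383.53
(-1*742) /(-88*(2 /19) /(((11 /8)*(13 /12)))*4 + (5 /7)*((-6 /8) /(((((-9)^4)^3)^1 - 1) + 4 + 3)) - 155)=483111914787772088 /117115244181423183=4.13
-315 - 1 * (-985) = 670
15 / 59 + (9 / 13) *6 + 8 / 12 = 11677 / 2301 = 5.07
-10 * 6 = -60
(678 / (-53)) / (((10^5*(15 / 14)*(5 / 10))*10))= -791 / 33125000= -0.00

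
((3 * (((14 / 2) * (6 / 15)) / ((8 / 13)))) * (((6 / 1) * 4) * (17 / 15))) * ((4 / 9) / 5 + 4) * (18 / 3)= 1138592 / 125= 9108.74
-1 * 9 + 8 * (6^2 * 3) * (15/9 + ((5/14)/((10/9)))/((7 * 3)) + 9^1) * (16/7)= 7232625/343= 21086.37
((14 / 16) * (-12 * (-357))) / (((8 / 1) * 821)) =7497 / 13136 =0.57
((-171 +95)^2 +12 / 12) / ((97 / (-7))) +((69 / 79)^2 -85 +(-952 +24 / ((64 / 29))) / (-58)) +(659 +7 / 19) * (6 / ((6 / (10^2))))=349317211345595 / 5337003632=65451.93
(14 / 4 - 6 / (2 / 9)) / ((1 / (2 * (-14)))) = 658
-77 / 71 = -1.08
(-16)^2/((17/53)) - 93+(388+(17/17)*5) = 18668/17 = 1098.12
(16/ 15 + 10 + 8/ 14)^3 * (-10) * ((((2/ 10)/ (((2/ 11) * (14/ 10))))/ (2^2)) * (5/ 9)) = -5018180882/ 2917215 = -1720.20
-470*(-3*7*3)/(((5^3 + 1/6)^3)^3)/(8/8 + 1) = 149200289280/75990522914705918270256751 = 0.00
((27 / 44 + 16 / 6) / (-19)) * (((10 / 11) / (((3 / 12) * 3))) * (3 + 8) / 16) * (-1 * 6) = 2165 / 2508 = 0.86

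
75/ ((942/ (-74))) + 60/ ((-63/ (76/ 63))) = -1462415/ 207711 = -7.04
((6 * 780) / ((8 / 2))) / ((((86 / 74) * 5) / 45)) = 389610 / 43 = 9060.70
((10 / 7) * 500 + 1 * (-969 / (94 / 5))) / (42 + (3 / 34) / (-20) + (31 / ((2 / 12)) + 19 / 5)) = 148268900 / 51857309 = 2.86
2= 2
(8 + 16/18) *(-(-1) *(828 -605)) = 1982.22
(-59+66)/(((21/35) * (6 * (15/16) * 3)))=56/81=0.69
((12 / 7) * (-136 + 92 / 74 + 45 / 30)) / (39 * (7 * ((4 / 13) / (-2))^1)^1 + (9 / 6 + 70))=-118332 / 15281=-7.74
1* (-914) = -914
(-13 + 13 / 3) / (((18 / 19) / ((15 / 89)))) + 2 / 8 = -4139 / 3204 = -1.29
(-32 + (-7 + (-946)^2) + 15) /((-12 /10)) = -2237230 /3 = -745743.33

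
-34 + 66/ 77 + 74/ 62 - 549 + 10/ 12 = -755311/ 1302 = -580.12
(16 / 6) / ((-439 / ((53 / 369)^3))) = -1191016 / 66170569653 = -0.00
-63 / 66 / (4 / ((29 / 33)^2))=-5887 / 31944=-0.18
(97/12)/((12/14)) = 679/72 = 9.43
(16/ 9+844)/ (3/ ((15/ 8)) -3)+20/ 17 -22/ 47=-30374282/ 50337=-603.42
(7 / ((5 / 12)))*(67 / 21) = 268 / 5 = 53.60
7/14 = 1/2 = 0.50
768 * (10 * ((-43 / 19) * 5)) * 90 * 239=-35517312000 / 19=-1869332210.53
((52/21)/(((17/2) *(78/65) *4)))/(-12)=-65/12852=-0.01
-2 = -2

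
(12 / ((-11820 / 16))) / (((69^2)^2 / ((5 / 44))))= -4 / 49119651207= -0.00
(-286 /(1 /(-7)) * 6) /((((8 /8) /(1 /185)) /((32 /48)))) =8008 /185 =43.29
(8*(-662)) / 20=-1324 / 5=-264.80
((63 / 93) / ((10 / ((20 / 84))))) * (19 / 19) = 1 / 62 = 0.02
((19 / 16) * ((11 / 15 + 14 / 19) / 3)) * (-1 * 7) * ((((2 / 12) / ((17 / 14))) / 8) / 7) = -2933 / 293760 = -0.01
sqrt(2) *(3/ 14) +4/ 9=3 *sqrt(2)/ 14 +4/ 9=0.75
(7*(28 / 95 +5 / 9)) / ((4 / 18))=5089 / 190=26.78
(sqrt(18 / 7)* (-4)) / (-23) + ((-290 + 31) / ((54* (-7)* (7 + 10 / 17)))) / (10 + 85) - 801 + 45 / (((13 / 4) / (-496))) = -7668.41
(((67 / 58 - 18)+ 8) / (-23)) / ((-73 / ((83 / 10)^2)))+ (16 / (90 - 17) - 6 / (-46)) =-129457 / 9738200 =-0.01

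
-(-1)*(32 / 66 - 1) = -17 / 33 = -0.52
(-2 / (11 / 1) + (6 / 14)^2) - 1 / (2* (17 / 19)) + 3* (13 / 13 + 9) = 29.44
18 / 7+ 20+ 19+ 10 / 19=5599 / 133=42.10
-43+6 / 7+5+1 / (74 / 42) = -9473 / 259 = -36.58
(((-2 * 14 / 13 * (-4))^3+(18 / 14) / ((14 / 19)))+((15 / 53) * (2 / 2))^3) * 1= 20554481465137 / 32054111362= 641.24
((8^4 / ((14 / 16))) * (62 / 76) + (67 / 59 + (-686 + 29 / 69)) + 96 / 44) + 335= 3471.56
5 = 5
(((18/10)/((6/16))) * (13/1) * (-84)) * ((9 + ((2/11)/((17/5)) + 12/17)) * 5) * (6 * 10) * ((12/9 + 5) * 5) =-90876240000/187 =-485969197.86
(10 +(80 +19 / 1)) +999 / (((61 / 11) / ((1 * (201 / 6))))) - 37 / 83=62209049 / 10126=6143.50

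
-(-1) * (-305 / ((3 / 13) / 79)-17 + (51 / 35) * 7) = -1566277 / 15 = -104418.47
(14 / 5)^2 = 196 / 25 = 7.84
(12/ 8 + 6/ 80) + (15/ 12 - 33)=-1207/ 40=-30.18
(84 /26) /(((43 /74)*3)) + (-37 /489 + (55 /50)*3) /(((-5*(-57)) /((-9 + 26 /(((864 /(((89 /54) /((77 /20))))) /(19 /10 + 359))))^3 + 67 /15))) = 3763040789192306238189481 /3870995901278485883904000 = 0.97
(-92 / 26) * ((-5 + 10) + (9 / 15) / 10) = -5819 / 325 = -17.90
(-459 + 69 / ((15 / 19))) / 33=-1858 / 165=-11.26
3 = 3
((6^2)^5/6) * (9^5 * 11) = 6545856582144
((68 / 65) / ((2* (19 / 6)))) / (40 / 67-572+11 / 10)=-27336 / 94379441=-0.00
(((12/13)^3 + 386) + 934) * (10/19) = 29017680/41743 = 695.15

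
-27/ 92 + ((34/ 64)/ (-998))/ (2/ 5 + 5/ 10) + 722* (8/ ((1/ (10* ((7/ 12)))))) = 111368163349/ 3305376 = 33693.04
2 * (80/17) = 160/17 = 9.41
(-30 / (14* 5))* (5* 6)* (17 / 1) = -1530 / 7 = -218.57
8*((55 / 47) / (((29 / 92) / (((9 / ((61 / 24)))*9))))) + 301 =103719163 / 83143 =1247.48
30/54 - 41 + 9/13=-4651/117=-39.75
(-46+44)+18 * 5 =88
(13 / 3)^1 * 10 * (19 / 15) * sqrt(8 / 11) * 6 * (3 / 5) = 168.51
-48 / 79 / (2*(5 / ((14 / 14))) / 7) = -168 / 395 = -0.43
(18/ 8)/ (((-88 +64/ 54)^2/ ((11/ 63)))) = 0.00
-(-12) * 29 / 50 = 174 / 25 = 6.96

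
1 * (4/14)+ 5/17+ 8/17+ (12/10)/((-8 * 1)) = 2143/2380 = 0.90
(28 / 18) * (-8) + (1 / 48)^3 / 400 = -550502399 / 44236800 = -12.44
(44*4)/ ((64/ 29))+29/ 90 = 80.07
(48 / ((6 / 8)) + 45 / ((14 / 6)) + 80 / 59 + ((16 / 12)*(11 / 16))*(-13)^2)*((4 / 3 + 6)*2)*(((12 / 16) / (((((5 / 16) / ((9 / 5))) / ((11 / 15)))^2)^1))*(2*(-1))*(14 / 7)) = -1213617470208 / 6453125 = -188066.63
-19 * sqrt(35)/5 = -22.48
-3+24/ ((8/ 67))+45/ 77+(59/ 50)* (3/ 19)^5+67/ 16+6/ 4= 15578571397517/ 76263849200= 204.27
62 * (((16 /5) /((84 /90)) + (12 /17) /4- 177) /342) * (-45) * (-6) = -1009980 /119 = -8487.23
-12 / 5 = -2.40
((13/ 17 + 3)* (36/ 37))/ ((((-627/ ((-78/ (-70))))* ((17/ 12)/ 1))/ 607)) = -218170368/ 78219295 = -2.79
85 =85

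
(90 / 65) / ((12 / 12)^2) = 18 / 13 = 1.38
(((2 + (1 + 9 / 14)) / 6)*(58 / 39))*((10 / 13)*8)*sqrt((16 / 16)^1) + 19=87151 / 3549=24.56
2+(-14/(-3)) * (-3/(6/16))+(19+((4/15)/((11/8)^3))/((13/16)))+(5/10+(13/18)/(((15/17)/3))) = -10318102/778635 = -13.25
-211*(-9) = 1899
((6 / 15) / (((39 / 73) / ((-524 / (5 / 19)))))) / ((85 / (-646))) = 55235888 / 4875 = 11330.44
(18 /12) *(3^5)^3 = 43046721 /2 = 21523360.50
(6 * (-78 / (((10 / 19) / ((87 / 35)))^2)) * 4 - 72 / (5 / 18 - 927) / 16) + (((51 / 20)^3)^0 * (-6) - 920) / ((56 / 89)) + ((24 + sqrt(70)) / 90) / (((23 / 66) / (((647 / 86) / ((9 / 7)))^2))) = -43192.01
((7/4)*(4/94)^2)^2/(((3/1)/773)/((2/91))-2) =-75754/13755820739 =-0.00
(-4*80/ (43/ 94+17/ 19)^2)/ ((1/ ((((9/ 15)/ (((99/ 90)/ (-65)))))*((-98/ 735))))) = -827.35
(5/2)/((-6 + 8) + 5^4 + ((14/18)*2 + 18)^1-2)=45/11602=0.00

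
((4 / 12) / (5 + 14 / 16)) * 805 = 6440 / 141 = 45.67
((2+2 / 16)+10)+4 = 129 / 8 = 16.12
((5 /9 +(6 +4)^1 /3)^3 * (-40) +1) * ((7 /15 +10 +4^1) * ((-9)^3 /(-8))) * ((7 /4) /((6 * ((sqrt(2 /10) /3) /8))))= -2603977649 * sqrt(5) /120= -48522258.63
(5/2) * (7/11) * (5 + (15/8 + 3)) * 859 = 2375135/176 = 13495.09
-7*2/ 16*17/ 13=-119/ 104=-1.14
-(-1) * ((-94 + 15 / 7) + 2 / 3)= -1915 / 21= -91.19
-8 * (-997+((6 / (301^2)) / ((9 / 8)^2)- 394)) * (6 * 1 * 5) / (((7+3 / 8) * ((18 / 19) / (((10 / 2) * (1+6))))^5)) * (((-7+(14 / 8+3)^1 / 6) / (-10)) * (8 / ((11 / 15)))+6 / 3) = 17429836951599377341531250 / 637729731441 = 27331071600214.25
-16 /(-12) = 4 /3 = 1.33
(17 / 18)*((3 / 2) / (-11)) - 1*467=-61661 / 132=-467.13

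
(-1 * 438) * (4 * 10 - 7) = -14454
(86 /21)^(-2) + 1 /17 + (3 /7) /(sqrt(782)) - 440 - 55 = -494.87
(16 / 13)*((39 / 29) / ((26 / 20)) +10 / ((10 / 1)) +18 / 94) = 48544 / 17719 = 2.74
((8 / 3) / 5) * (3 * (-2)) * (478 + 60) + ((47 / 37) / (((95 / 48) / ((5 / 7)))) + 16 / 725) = -6140481024 / 3567725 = -1721.12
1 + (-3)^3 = -26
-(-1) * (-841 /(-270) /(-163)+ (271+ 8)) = 12277949 /44010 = 278.98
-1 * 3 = -3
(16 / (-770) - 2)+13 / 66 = -383 / 210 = -1.82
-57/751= -0.08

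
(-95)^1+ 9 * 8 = -23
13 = 13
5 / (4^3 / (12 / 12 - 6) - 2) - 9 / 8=-433 / 296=-1.46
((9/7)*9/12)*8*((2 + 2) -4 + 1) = 54/7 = 7.71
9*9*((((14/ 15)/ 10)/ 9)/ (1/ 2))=42/ 25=1.68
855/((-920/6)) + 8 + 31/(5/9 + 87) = 12587/4531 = 2.78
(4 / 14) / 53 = 2 / 371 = 0.01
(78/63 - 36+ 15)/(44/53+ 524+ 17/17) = -21995/585249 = -0.04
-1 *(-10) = 10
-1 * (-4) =4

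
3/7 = 0.43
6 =6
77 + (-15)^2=302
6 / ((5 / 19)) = 22.80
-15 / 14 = -1.07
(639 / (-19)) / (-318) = 213 / 2014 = 0.11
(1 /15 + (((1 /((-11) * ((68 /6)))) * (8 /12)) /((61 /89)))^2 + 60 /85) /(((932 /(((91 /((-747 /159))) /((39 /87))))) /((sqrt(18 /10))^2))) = -4056078241579 /62909597300275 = -0.06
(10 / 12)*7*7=245 / 6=40.83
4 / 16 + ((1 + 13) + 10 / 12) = 181 / 12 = 15.08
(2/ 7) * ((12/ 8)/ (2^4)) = 3/ 112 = 0.03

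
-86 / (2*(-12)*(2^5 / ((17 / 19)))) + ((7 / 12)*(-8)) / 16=-1397 / 7296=-0.19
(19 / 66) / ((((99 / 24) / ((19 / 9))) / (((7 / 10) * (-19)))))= -96026 / 49005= -1.96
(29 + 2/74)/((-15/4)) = -1432/185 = -7.74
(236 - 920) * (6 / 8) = -513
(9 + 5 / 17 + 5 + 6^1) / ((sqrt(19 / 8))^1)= 690*sqrt(38) / 323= 13.17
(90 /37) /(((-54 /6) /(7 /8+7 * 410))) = -114835 /148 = -775.91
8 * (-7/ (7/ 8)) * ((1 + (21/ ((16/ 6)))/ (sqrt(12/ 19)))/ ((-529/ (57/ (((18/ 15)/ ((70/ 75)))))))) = 8512/ 1587 + 3724 * sqrt(57)/ 529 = 58.51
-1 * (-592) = 592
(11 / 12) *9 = 33 / 4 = 8.25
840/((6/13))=1820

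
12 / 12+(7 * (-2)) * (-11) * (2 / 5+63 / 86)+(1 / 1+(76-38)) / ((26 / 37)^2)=2844133 / 11180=254.39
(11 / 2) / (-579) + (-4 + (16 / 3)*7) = 12863 / 386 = 33.32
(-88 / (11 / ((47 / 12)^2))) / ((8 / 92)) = -50807 / 36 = -1411.31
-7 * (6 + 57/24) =-469/8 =-58.62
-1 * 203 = -203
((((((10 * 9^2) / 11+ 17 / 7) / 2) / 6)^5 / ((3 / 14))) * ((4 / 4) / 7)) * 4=6892489610530921057 / 252575443257984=27288.84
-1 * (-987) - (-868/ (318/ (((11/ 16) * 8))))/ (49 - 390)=156926/ 159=986.96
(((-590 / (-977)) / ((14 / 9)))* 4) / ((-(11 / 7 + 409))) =-1770 / 467983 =-0.00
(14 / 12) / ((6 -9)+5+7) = 7 / 54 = 0.13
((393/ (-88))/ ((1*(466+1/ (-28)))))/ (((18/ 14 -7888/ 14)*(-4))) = -6419/ 1505971720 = -0.00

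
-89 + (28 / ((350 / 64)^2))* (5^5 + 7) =2843.27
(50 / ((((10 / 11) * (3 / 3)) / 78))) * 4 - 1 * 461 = 16699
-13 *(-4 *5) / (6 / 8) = 1040 / 3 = 346.67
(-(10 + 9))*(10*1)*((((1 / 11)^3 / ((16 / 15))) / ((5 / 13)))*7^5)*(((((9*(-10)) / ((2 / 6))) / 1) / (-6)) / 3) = -934049025 / 10648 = -87720.61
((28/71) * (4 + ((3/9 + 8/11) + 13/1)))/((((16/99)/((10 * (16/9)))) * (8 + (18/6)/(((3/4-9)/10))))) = 114730/639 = 179.55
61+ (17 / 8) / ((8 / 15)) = 4159 / 64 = 64.98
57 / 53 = 1.08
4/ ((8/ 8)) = 4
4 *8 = 32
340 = 340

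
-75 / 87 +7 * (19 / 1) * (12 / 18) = 87.80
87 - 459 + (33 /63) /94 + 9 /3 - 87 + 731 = 542861 /1974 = 275.01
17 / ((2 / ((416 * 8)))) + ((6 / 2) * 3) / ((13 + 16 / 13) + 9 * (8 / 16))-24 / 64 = 110210459 / 3896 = 28288.11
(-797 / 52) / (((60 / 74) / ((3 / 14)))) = -29489 / 7280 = -4.05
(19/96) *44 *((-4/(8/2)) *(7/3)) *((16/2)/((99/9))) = -133/9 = -14.78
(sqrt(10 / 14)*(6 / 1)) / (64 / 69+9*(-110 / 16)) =-3312*sqrt(35) / 235501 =-0.08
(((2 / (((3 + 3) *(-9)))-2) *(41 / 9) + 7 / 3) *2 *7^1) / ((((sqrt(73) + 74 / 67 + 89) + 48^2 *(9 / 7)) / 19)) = -37683378000674 / 62249901428223 + 12345531086 *sqrt(73) / 62249901428223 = -0.60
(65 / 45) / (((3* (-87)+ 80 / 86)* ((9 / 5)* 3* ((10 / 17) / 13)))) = -123539 / 5434938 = -0.02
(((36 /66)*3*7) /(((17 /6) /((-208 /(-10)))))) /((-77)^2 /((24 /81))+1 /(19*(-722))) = 4314256128 /1026638688955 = 0.00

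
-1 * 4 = -4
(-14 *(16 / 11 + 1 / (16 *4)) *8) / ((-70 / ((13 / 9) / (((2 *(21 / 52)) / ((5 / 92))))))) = 845 / 3696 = 0.23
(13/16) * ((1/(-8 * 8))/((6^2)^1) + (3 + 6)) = 269555/36864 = 7.31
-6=-6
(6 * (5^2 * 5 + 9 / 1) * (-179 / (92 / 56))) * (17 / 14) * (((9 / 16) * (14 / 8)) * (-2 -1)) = 115600527 / 368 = 314131.87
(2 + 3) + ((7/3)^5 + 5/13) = 74.55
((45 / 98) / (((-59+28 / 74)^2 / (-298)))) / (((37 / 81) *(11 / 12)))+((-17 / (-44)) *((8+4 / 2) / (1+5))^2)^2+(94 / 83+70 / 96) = 54052749081703 / 18521179200216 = 2.92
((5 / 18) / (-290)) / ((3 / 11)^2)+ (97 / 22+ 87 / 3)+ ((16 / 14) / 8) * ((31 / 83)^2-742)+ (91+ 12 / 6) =101756832949 / 4984136388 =20.42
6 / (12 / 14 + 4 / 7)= 21 / 5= 4.20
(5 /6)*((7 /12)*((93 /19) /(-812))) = -0.00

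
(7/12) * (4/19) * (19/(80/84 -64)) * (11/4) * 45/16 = -24255/84736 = -0.29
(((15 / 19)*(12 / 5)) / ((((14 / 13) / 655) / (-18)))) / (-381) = 919620 / 16891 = 54.44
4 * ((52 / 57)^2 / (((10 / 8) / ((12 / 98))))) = 86528 / 265335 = 0.33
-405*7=-2835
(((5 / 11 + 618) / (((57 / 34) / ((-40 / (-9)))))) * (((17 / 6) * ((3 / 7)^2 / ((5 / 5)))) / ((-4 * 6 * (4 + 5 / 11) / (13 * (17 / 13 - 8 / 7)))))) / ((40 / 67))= -658632445 / 22991976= -28.65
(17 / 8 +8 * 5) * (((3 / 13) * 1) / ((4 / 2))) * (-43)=-43473 / 208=-209.00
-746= -746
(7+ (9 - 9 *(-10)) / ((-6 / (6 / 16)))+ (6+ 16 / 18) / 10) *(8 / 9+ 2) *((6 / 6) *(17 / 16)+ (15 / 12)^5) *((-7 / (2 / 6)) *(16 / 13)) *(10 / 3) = -31879771 / 20736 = -1537.41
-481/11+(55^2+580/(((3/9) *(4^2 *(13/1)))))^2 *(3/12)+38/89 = 24357384789219/10588864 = 2300283.09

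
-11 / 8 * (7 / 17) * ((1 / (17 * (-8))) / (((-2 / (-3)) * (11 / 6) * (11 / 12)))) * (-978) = -92421 / 25432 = -3.63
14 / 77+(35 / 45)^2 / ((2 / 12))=1132 / 297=3.81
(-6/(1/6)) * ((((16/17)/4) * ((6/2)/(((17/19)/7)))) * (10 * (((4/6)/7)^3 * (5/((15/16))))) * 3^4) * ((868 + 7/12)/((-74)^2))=-325912320/2769487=-117.68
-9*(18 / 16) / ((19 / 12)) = -243 / 38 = -6.39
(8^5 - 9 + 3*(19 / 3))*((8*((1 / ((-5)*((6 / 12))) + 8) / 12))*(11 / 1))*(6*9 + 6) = 109609632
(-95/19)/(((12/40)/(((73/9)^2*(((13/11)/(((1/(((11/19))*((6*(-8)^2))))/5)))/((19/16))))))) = -35469824000/29241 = -1213016.79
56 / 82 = 28 / 41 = 0.68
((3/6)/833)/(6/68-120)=-1/199773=-0.00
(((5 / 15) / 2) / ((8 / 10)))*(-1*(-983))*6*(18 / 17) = 44235 / 34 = 1301.03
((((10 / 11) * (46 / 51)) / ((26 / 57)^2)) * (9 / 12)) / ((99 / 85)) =207575 / 81796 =2.54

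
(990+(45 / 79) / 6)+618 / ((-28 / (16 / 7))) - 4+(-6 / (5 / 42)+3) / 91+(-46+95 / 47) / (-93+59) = 188257949806 / 201040385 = 936.42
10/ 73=0.14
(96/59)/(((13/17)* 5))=1632/3835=0.43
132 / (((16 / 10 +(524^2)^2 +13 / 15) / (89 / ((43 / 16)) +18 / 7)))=21269160 / 340394788699777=0.00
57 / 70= 0.81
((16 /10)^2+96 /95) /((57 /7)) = 11872 /27075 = 0.44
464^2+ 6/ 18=645889/ 3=215296.33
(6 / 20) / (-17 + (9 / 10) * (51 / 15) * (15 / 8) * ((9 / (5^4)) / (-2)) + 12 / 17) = -510000 / 27770227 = -0.02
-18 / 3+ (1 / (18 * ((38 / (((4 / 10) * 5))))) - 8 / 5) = -12991 / 1710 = -7.60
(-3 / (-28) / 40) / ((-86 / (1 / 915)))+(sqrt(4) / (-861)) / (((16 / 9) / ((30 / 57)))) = -2248397 / 3269307200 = -0.00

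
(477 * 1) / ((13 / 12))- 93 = 4515 / 13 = 347.31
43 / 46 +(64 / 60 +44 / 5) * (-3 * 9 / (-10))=31711 / 1150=27.57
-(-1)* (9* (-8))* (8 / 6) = -96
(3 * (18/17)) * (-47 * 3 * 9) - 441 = -4471.94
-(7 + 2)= -9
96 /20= 24 /5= 4.80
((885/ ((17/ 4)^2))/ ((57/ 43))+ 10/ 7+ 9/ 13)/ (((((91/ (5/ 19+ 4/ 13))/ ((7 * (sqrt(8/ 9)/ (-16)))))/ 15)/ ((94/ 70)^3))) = -285887671349289 * sqrt(2)/ 110067032402600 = -3.67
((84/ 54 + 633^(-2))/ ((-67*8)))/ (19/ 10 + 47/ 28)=-807975/ 996290938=-0.00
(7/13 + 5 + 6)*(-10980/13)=-1647000/169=-9745.56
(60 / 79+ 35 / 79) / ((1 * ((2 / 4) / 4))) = 760 / 79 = 9.62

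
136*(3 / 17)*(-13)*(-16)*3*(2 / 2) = 14976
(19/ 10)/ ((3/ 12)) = 38/ 5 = 7.60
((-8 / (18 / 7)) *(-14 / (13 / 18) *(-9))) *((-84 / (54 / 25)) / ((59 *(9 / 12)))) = 1097600 / 2301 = 477.01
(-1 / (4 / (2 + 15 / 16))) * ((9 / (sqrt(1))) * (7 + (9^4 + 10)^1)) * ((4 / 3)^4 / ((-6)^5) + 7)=-21297363659 / 69984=-304317.61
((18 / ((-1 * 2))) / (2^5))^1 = -9 / 32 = -0.28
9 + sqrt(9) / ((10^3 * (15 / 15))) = 9003 / 1000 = 9.00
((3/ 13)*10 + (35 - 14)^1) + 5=368/ 13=28.31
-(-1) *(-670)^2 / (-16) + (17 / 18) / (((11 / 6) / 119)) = -3695333 / 132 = -27994.95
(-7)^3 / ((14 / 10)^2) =-175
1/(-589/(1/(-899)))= 1/529511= 0.00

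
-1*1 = -1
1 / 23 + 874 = 20103 / 23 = 874.04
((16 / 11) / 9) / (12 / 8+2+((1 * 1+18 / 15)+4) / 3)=160 / 5511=0.03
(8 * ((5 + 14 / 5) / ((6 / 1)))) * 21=1092 / 5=218.40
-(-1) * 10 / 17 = 10 / 17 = 0.59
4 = 4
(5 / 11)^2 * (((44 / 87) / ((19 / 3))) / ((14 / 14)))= 100 / 6061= 0.02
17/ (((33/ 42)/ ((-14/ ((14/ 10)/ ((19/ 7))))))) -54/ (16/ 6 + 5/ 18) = -353072/ 583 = -605.61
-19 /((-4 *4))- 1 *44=-685 /16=-42.81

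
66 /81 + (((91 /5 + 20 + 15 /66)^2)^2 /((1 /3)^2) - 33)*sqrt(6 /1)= 22 /27 + 2873232501562569*sqrt(6) /146410000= 48070170.48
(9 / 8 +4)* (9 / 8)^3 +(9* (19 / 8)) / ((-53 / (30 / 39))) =19718001 / 2822144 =6.99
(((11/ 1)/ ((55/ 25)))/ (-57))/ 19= -5/ 1083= -0.00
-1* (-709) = 709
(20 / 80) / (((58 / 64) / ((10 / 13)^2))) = 800 / 4901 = 0.16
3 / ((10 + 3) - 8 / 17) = 0.24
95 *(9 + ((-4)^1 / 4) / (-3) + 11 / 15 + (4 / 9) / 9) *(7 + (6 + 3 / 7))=7317242 / 567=12905.19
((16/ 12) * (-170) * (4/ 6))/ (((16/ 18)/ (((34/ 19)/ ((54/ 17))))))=-49130/ 513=-95.77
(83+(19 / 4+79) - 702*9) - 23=-24697 / 4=-6174.25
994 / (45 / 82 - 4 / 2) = -684.94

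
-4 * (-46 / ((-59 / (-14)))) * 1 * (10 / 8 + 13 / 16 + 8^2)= 170177 / 59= 2884.36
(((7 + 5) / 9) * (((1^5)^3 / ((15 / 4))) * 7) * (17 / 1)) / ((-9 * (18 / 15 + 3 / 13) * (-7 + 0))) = 3536 / 7533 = 0.47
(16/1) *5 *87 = 6960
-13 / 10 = -1.30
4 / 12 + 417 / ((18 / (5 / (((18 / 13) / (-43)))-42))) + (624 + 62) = -419465 / 108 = -3883.94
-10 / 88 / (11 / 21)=-105 / 484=-0.22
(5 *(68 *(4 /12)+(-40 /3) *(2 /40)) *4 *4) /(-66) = -80 /3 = -26.67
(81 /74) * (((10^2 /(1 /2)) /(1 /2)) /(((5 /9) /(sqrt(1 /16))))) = 7290 /37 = 197.03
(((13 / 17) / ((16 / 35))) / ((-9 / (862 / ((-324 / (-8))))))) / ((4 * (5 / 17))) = -39221 / 11664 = -3.36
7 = 7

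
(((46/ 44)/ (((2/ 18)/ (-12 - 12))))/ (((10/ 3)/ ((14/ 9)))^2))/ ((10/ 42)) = -284004/ 1375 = -206.55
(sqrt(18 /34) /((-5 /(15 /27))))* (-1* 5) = 0.40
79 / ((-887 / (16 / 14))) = -632 / 6209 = -0.10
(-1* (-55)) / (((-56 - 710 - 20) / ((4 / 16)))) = -55 / 3144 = -0.02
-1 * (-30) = 30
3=3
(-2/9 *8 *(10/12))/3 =-40/81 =-0.49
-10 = -10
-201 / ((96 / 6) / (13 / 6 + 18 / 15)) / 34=-6767 / 5440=-1.24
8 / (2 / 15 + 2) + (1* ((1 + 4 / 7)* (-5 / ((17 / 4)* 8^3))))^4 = 201864054485786785 / 53830414527102976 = 3.75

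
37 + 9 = 46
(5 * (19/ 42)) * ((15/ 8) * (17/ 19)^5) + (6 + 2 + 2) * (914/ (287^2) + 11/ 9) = 14.77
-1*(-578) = 578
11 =11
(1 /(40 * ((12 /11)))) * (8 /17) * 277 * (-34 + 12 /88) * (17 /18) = -41273 /432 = -95.54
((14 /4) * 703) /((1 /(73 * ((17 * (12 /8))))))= 18320883 /4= 4580220.75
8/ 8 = 1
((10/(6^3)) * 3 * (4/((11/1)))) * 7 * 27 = 105/11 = 9.55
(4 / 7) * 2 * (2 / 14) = 8 / 49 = 0.16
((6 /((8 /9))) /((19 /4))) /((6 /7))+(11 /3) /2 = 3.49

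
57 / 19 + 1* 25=28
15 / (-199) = -15 / 199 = -0.08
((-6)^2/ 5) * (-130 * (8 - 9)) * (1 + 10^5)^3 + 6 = 936028080280800942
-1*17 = -17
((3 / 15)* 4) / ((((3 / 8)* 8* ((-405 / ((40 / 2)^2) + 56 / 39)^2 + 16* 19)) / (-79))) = -205071360 / 2961002641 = -0.07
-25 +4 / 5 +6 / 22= -1316 / 55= -23.93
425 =425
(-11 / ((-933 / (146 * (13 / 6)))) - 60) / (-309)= 0.18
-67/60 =-1.12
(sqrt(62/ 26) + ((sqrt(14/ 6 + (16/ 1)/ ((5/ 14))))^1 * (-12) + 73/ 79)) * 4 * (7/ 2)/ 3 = -372.94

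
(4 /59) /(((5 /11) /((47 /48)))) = 0.15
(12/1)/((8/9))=27/2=13.50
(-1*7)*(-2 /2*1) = 7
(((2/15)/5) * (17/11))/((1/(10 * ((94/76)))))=1598/3135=0.51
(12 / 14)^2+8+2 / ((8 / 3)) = 1859 / 196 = 9.48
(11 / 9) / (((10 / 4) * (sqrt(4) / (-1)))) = -11 / 45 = -0.24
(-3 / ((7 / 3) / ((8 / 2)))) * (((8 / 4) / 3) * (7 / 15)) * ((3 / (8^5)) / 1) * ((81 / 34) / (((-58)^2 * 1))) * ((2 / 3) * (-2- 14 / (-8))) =81 / 4684840960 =0.00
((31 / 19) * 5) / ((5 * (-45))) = -0.04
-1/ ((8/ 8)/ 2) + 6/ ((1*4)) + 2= 3/ 2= 1.50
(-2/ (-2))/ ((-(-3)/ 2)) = 2/ 3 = 0.67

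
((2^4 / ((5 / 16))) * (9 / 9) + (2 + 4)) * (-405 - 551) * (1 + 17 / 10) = -3691116 / 25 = -147644.64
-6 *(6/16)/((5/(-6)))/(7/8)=108/35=3.09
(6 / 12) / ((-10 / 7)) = -7 / 20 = -0.35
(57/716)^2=3249/512656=0.01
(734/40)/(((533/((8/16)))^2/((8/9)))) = 367/25568010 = 0.00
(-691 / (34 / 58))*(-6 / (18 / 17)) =6679.67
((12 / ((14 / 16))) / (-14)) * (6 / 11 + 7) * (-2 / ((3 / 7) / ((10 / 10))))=2656 / 77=34.49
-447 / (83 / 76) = -33972 / 83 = -409.30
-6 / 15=-2 / 5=-0.40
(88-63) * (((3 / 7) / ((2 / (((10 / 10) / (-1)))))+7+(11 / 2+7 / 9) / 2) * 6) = 62525 / 42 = 1488.69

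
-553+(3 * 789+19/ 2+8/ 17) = 62015/ 34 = 1823.97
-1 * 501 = -501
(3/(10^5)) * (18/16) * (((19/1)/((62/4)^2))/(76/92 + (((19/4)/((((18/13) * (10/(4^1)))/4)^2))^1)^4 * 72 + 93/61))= 430311165636375/18787152815759141954290816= 0.00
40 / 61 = 0.66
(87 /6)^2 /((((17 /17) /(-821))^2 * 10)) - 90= 566864881 /40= 14171622.02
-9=-9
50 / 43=1.16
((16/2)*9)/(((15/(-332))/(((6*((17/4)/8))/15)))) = -8466/25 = -338.64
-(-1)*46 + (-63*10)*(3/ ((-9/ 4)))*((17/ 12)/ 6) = 244.33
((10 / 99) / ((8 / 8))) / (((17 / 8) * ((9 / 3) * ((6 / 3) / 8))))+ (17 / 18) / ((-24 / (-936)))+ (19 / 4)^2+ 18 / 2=5530409 / 80784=68.46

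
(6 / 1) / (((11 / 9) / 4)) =216 / 11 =19.64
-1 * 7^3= -343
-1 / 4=-0.25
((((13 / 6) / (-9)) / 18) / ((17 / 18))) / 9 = -13 / 8262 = -0.00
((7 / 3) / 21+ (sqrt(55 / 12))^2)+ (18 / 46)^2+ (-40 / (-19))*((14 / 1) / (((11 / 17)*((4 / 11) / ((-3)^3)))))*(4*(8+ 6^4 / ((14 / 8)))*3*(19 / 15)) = -732861780323 / 19044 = -38482555.15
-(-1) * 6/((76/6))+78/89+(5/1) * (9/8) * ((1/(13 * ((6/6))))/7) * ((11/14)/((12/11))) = 96142509/68938688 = 1.39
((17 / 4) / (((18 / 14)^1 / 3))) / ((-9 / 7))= -833 / 108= -7.71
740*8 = 5920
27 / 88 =0.31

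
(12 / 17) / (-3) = -4 / 17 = -0.24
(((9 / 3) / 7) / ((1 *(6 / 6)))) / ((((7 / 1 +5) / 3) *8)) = 3 / 224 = 0.01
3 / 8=0.38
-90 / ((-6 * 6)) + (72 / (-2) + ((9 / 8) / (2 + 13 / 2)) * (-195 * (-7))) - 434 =-19505 / 68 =-286.84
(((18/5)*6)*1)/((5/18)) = 77.76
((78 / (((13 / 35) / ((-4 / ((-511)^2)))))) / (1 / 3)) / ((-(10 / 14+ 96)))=360 / 3607733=0.00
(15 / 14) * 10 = 75 / 7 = 10.71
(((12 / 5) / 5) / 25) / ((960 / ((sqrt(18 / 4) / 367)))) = 3 * sqrt(2) / 36700000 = 0.00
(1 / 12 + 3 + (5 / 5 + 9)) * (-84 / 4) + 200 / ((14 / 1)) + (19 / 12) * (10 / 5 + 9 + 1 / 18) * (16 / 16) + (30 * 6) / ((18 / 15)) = -140555 / 1512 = -92.96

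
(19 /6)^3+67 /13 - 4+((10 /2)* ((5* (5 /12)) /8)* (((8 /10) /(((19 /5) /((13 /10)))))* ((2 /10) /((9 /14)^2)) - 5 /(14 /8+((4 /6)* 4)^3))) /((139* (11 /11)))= 614155450477 /18663109803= 32.91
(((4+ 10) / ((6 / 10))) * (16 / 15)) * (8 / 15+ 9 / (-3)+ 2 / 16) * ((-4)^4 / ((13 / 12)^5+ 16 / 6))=-2651848704 / 739175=-3587.58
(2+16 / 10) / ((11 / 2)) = 36 / 55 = 0.65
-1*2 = -2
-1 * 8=-8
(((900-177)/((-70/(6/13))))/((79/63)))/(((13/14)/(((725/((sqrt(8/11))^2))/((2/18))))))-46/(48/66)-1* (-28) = -36765.98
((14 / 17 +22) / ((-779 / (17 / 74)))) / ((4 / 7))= -679 / 57646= -0.01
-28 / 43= -0.65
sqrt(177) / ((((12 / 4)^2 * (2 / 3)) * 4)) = sqrt(177) / 24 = 0.55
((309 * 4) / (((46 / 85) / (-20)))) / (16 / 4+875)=-350200 / 6739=-51.97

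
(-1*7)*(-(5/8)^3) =1.71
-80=-80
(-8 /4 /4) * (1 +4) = -5 /2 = -2.50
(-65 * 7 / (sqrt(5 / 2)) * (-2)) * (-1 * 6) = -3453.21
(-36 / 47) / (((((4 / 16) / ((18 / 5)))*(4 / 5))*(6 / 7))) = -756 / 47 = -16.09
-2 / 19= -0.11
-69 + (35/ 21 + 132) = 194/ 3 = 64.67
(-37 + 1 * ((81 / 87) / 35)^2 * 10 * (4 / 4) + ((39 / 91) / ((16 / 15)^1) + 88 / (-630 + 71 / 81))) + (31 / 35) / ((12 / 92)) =-3017962411913 / 100798532688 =-29.94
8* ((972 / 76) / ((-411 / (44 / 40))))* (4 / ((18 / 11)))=-8712 / 13015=-0.67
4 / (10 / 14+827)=14 / 2897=0.00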